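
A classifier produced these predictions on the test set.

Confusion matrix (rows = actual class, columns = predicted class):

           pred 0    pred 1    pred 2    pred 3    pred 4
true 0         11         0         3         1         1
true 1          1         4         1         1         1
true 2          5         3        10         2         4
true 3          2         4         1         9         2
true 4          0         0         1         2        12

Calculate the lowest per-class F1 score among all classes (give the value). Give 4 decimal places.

0.4211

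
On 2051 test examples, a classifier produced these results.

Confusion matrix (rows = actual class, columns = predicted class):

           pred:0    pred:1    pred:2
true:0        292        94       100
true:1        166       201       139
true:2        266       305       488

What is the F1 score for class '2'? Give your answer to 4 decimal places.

0.5465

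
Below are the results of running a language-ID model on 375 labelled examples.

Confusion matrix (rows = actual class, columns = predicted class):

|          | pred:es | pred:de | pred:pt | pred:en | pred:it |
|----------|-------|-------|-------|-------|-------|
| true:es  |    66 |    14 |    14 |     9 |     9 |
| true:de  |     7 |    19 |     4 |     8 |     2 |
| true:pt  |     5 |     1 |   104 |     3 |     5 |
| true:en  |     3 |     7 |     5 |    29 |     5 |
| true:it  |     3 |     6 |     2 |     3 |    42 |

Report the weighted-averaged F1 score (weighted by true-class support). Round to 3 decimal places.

0.693

Per-class F1 score (2·TP/(2·TP+FP+FN)):
  es: TP=66, FP=7+5+3+3=18, FN=14+14+9+9=46 → 132/196 = 0.6735
  de: TP=19, FP=14+1+7+6=28, FN=7+4+8+2=21 → 38/87 = 0.4368
  pt: TP=104, FP=14+4+5+2=25, FN=5+1+3+5=14 → 208/247 = 0.8421
  en: TP=29, FP=9+8+3+3=23, FN=3+7+5+5=20 → 58/101 = 0.5743
  it: TP=42, FP=9+2+5+5=21, FN=3+6+2+3=14 → 84/119 = 0.7059
Weighted-F1 score = Σ (supportᵢ/N)·F1 scoreᵢ with N=375: (112/375)·0.6735 + (40/375)·0.4368 + (118/375)·0.8421 + (49/375)·0.5743 + (56/375)·0.7059 = 0.693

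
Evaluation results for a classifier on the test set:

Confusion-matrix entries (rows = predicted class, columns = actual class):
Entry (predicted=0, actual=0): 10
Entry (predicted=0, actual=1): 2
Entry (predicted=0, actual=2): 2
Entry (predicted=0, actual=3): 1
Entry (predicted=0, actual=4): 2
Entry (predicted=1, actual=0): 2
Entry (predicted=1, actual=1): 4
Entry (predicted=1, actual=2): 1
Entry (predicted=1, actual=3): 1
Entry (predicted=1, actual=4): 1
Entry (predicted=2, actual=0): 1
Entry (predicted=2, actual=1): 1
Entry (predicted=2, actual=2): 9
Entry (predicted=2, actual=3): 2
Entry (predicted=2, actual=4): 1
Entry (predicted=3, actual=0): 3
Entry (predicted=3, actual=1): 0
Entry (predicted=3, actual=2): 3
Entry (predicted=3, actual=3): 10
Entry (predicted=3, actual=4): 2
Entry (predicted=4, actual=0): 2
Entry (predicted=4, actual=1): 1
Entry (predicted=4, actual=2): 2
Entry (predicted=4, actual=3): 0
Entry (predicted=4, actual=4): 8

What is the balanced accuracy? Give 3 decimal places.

Balanced accuracy = mean of per-class recall.
  0: recall = 10/18 = 0.5556
  1: recall = 4/8 = 0.5000
  2: recall = 9/17 = 0.5294
  3: recall = 10/14 = 0.7143
  4: recall = 8/14 = 0.5714
Mean = (0.5556 + 0.5000 + 0.5294 + 0.7143 + 0.5714) / 5 = 0.574

0.574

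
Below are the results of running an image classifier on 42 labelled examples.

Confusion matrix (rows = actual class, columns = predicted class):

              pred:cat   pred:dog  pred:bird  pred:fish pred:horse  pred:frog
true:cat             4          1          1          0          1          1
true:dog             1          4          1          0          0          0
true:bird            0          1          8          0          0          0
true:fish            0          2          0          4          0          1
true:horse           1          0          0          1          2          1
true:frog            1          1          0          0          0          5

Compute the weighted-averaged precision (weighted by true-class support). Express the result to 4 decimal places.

Per-class precision (TP/(TP+FP)):
  cat: TP=4, FP=1+0+0+1+1=3 → 4/7 = 0.57143
  dog: TP=4, FP=1+1+2+0+1=5 → 4/9 = 0.44444
  bird: TP=8, FP=1+1+0+0+0=2 → 8/10 = 0.80000
  fish: TP=4, FP=0+0+0+1+0=1 → 4/5 = 0.80000
  horse: TP=2, FP=1+0+0+0+0=1 → 2/3 = 0.66667
  frog: TP=5, FP=1+0+0+1+1=3 → 5/8 = 0.62500
Weighted-precision = Σ (supportᵢ/N)·precisionᵢ with N=42: (8/42)·0.57143 + (6/42)·0.44444 + (9/42)·0.80000 + (7/42)·0.80000 + (5/42)·0.66667 + (7/42)·0.62500 = 0.6606

0.6606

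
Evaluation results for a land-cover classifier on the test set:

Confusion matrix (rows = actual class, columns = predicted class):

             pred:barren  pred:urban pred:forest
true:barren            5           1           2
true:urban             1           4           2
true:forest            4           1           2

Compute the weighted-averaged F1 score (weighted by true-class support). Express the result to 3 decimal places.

0.496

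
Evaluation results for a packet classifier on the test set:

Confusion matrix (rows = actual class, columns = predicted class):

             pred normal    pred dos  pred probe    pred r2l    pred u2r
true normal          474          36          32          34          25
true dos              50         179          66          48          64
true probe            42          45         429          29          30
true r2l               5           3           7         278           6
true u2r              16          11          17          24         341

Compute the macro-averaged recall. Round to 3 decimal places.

0.748

Per-class recall (TP/(TP+FN)):
  normal: TP=474, FN=36+32+34+25=127 → 474/601 = 0.7887
  dos: TP=179, FN=50+66+48+64=228 → 179/407 = 0.4398
  probe: TP=429, FN=42+45+29+30=146 → 429/575 = 0.7461
  r2l: TP=278, FN=5+3+7+6=21 → 278/299 = 0.9298
  u2r: TP=341, FN=16+11+17+24=68 → 341/409 = 0.8337
Macro-recall = mean = (0.7887 + 0.4398 + 0.7461 + 0.9298 + 0.8337) / 5 = 0.748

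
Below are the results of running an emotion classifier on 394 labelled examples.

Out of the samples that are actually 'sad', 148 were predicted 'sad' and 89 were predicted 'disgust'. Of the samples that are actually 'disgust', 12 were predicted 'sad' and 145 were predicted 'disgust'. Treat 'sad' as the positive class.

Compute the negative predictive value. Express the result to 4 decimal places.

0.6197

NPV = TN/(TN+FN) = 145/(145+89) = 0.6197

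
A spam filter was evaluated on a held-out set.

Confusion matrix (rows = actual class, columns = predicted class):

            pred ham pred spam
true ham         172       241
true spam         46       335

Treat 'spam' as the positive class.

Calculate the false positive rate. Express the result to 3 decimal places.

0.584

FPR = FP/(FP+TN) = 241/(241+172) = 0.584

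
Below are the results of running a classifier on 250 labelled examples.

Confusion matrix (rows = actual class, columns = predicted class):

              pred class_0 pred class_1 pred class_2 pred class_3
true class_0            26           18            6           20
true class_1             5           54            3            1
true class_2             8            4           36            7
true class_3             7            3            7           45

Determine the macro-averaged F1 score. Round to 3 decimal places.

Per-class F1 score (2·TP/(2·TP+FP+FN)):
  class_0: TP=26, FP=5+8+7=20, FN=18+6+20=44 → 52/116 = 0.4483
  class_1: TP=54, FP=18+4+3=25, FN=5+3+1=9 → 108/142 = 0.7606
  class_2: TP=36, FP=6+3+7=16, FN=8+4+7=19 → 72/107 = 0.6729
  class_3: TP=45, FP=20+1+7=28, FN=7+3+7=17 → 90/135 = 0.6667
Macro-F1 score = mean = (0.4483 + 0.7606 + 0.6729 + 0.6667) / 4 = 0.637

0.637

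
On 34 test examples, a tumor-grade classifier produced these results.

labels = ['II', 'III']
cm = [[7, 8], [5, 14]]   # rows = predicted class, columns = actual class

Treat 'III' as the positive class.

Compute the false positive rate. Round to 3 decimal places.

0.417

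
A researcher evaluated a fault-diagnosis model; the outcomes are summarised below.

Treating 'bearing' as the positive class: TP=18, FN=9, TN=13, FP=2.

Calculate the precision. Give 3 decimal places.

0.900

Precision = TP/(TP+FP) = 18/(18+2) = 18/20 = 0.900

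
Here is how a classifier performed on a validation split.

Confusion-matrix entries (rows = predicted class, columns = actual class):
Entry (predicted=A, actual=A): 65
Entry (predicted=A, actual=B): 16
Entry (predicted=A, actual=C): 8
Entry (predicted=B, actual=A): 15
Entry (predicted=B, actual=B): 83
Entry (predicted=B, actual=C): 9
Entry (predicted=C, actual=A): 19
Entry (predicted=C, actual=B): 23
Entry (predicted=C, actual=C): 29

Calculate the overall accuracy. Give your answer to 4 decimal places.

Accuracy = trace / total = (65+83+29=177) / 267 = 177/267 = 0.6629

0.6629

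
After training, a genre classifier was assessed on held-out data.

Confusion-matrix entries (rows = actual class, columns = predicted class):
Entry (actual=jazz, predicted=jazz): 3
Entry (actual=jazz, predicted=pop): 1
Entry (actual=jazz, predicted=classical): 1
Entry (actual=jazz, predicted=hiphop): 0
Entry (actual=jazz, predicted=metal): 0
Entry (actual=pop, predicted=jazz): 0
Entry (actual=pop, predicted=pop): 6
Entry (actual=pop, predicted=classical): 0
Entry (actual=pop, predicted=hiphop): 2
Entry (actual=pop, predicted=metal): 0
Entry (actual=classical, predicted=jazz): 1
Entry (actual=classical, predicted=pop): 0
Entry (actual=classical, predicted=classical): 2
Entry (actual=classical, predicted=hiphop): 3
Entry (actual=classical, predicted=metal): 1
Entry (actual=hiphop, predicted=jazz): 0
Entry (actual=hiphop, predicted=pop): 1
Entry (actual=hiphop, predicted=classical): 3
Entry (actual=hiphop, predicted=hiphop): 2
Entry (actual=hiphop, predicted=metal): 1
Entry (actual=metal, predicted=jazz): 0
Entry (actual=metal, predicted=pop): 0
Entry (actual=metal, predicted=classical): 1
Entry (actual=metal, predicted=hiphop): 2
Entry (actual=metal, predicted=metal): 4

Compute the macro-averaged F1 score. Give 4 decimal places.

0.5136

Per-class F1 score (2·TP/(2·TP+FP+FN)):
  jazz: TP=3, FP=0+1+0+0=1, FN=1+1+0+0=2 → 6/9 = 0.66667
  pop: TP=6, FP=1+0+1+0=2, FN=0+0+2+0=2 → 12/16 = 0.75000
  classical: TP=2, FP=1+0+3+1=5, FN=1+0+3+1=5 → 4/14 = 0.28571
  hiphop: TP=2, FP=0+2+3+2=7, FN=0+1+3+1=5 → 4/16 = 0.25000
  metal: TP=4, FP=0+0+1+1=2, FN=0+0+1+2=3 → 8/13 = 0.61538
Macro-F1 score = mean = (0.66667 + 0.75000 + 0.28571 + 0.25000 + 0.61538) / 5 = 0.5136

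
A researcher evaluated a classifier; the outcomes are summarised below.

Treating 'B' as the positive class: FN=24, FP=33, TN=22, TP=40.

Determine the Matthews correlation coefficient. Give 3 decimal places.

0.026

MCC = (TP·TN − FP·FN) / √((TP+FP)(TP+FN)(TN+FP)(TN+FN))
Numerator = 40·22 − 33·24 = 88
Denominator = √(73·64·55·46) = √11820160 = 3438.0460
MCC = 88 / 3438.0460 = 0.026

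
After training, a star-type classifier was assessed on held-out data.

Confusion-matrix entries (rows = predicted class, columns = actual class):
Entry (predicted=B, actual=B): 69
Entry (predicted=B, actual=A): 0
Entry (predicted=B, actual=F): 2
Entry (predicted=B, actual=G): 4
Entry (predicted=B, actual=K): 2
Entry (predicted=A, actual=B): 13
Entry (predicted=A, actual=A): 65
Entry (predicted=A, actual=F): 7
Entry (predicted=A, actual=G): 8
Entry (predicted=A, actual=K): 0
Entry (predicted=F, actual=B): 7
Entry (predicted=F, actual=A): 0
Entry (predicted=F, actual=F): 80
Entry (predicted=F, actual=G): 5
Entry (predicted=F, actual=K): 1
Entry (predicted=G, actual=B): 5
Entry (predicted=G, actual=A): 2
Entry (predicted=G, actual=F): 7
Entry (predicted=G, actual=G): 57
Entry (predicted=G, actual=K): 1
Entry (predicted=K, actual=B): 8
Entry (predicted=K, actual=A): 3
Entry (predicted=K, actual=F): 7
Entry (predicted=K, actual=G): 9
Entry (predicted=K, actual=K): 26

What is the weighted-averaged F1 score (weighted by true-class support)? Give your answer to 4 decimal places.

0.7690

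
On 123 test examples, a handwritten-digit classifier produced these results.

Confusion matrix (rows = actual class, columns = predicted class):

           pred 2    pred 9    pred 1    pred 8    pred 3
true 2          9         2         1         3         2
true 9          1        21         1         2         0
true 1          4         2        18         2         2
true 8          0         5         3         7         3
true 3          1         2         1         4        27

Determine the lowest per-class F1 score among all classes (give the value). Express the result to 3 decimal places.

0.389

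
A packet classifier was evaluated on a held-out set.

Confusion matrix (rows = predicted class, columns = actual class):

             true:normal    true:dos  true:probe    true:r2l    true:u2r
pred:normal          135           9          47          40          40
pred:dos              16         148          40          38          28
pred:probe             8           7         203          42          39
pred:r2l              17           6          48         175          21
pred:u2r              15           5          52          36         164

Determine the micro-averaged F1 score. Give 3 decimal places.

0.598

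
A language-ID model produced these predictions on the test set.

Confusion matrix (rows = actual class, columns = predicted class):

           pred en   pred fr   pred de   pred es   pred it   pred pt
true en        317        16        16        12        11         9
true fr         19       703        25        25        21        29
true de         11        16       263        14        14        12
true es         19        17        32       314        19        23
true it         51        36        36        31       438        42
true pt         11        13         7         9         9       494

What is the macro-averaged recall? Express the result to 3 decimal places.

Per-class recall (TP/(TP+FN)):
  en: TP=317, FN=16+16+12+11+9=64 → 317/381 = 0.8320
  fr: TP=703, FN=19+25+25+21+29=119 → 703/822 = 0.8552
  de: TP=263, FN=11+16+14+14+12=67 → 263/330 = 0.7970
  es: TP=314, FN=19+17+32+19+23=110 → 314/424 = 0.7406
  it: TP=438, FN=51+36+36+31+42=196 → 438/634 = 0.6909
  pt: TP=494, FN=11+13+7+9+9=49 → 494/543 = 0.9098
Macro-recall = mean = (0.8320 + 0.8552 + 0.7970 + 0.7406 + 0.6909 + 0.9098) / 6 = 0.804

0.804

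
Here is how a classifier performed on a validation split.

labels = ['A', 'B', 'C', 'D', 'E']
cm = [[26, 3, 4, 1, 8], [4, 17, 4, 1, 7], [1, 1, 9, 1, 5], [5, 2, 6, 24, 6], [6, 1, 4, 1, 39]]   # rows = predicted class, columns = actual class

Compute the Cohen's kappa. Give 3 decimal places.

0.512

Observed agreement pₒ = trace/N = 115/186 = 0.6183
Expected agreement pₑ = Σ (rowᵢ·colᵢ)/N² = (42·42 + 24·33 + 27·17 + 28·43 + 65·51)/186² = 0.2178
κ = (pₒ − pₑ)/(1 − pₑ) = (0.6183 − 0.2178)/(1 − 0.2178) = 0.512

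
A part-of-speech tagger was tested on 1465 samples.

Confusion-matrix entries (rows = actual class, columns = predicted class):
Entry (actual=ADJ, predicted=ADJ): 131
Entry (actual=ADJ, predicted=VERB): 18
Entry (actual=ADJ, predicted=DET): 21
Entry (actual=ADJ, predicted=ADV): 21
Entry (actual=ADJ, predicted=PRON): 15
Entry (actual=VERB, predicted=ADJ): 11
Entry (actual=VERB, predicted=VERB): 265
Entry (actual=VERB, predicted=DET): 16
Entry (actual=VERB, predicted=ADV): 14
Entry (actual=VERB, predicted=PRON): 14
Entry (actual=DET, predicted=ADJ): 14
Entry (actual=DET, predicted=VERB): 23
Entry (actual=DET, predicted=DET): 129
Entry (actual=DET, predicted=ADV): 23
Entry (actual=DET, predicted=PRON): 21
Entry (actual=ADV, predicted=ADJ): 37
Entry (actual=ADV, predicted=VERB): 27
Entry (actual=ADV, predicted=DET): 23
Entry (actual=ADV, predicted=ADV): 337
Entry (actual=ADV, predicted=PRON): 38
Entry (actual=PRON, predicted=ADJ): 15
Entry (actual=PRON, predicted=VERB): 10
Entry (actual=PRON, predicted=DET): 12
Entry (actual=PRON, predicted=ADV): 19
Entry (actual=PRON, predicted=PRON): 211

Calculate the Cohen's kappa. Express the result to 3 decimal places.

0.658

Observed agreement pₒ = trace/N = 1073/1465 = 0.7324
Expected agreement pₑ = Σ (rowᵢ·colᵢ)/N² = (206·208 + 320·343 + 210·201 + 462·414 + 267·299)/1465² = 0.2171
κ = (pₒ − pₑ)/(1 − pₑ) = (0.7324 − 0.2171)/(1 − 0.2171) = 0.658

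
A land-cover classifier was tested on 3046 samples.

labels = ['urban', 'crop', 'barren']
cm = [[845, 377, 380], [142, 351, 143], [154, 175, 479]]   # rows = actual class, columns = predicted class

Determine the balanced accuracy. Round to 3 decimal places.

0.557

Balanced accuracy = mean of per-class recall.
  urban: recall = 845/1602 = 0.5275
  crop: recall = 351/636 = 0.5519
  barren: recall = 479/808 = 0.5928
Mean = (0.5275 + 0.5519 + 0.5928) / 3 = 0.557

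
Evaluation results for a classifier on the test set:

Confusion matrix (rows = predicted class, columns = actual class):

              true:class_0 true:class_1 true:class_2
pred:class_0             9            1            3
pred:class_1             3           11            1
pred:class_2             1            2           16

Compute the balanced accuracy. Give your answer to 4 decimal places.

0.7593

Balanced accuracy = mean of per-class recall.
  class_0: recall = 9/13 = 0.69231
  class_1: recall = 11/14 = 0.78571
  class_2: recall = 16/20 = 0.80000
Mean = (0.69231 + 0.78571 + 0.80000) / 3 = 0.7593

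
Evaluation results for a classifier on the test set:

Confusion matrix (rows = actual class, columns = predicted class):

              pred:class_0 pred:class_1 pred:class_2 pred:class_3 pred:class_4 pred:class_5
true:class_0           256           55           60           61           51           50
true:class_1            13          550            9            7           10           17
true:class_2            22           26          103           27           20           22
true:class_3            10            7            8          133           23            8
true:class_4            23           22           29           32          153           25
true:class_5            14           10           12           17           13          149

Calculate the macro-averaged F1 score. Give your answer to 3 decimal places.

0.609

Per-class F1 score (2·TP/(2·TP+FP+FN)):
  class_0: TP=256, FP=13+22+10+23+14=82, FN=55+60+61+51+50=277 → 512/871 = 0.5878
  class_1: TP=550, FP=55+26+7+22+10=120, FN=13+9+7+10+17=56 → 1100/1276 = 0.8621
  class_2: TP=103, FP=60+9+8+29+12=118, FN=22+26+27+20+22=117 → 206/441 = 0.4671
  class_3: TP=133, FP=61+7+27+32+17=144, FN=10+7+8+23+8=56 → 266/466 = 0.5708
  class_4: TP=153, FP=51+10+20+23+13=117, FN=23+22+29+32+25=131 → 306/554 = 0.5523
  class_5: TP=149, FP=50+17+22+8+25=122, FN=14+10+12+17+13=66 → 298/486 = 0.6132
Macro-F1 score = mean = (0.5878 + 0.8621 + 0.4671 + 0.5708 + 0.5523 + 0.6132) / 6 = 0.609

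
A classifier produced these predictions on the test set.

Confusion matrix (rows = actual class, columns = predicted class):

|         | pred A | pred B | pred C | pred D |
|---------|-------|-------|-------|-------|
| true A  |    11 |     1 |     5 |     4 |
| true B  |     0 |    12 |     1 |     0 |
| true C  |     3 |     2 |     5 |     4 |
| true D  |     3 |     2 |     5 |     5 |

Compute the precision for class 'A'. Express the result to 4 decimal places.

0.6471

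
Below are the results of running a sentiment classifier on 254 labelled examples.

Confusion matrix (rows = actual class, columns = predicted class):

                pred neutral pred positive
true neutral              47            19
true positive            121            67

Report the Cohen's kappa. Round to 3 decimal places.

0.046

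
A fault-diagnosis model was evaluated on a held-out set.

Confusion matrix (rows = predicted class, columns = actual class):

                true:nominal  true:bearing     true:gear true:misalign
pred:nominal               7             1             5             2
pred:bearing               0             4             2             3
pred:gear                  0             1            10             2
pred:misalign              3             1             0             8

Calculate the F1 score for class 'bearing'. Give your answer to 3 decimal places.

Take TP from the diagonal, FP from the rest of the 'bearing' prediction marginal, FN from the rest of the 'bearing' actual marginal.
F1 score = 2·TP/(2·TP+FP+FN).
bearing: TP=4, FP=0+2+3=5, FN=1+1+1=3 → 8/16 = 0.5000

0.500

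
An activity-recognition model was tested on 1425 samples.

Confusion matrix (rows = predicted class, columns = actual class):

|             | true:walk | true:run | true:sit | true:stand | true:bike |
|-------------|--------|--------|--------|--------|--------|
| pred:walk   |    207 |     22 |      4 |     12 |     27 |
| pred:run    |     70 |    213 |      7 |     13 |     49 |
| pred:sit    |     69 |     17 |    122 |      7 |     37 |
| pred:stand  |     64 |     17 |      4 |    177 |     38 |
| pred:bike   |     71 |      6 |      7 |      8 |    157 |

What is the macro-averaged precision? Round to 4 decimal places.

Per-class precision (TP/(TP+FP)):
  walk: TP=207, FP=22+4+12+27=65 → 207/272 = 0.76103
  run: TP=213, FP=70+7+13+49=139 → 213/352 = 0.60511
  sit: TP=122, FP=69+17+7+37=130 → 122/252 = 0.48413
  stand: TP=177, FP=64+17+4+38=123 → 177/300 = 0.59000
  bike: TP=157, FP=71+6+7+8=92 → 157/249 = 0.63052
Macro-precision = mean = (0.76103 + 0.60511 + 0.48413 + 0.59000 + 0.63052) / 5 = 0.6142

0.6142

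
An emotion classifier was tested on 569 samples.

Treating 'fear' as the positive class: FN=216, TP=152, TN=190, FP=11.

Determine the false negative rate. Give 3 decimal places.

FNR = FN/(FN+TP) = 216/(216+152) = 0.587

0.587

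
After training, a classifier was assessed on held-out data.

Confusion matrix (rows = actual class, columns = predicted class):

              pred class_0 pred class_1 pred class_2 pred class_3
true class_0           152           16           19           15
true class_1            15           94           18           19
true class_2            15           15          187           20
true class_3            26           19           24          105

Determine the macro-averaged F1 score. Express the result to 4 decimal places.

Per-class F1 score (2·TP/(2·TP+FP+FN)):
  class_0: TP=152, FP=15+15+26=56, FN=16+19+15=50 → 304/410 = 0.74146
  class_1: TP=94, FP=16+15+19=50, FN=15+18+19=52 → 188/290 = 0.64828
  class_2: TP=187, FP=19+18+24=61, FN=15+15+20=50 → 374/485 = 0.77113
  class_3: TP=105, FP=15+19+20=54, FN=26+19+24=69 → 210/333 = 0.63063
Macro-F1 score = mean = (0.74146 + 0.64828 + 0.77113 + 0.63063) / 4 = 0.6979

0.6979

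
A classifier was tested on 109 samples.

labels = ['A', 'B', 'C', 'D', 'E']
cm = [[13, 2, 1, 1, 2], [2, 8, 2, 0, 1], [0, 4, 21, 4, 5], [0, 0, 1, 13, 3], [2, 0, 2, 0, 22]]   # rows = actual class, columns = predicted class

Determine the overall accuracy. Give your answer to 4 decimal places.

Accuracy = trace / total = (13+8+21+13+22=77) / 109 = 77/109 = 0.7064

0.7064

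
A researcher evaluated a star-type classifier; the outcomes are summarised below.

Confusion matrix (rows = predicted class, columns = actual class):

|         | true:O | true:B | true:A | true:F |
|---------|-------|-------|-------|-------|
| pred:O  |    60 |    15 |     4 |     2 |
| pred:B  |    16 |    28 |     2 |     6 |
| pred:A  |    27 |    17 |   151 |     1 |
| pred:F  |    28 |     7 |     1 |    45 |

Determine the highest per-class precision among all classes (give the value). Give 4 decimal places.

0.7704

Per-class precision (TP/(TP+FP)):
  O: TP=60, FP=15+4+2=21 → 60/81 = 0.74074
  B: TP=28, FP=16+2+6=24 → 28/52 = 0.53846
  A: TP=151, FP=27+17+1=45 → 151/196 = 0.77041
  F: TP=45, FP=28+7+1=36 → 45/81 = 0.55556
Highest is class 'A' with precision = 0.7704.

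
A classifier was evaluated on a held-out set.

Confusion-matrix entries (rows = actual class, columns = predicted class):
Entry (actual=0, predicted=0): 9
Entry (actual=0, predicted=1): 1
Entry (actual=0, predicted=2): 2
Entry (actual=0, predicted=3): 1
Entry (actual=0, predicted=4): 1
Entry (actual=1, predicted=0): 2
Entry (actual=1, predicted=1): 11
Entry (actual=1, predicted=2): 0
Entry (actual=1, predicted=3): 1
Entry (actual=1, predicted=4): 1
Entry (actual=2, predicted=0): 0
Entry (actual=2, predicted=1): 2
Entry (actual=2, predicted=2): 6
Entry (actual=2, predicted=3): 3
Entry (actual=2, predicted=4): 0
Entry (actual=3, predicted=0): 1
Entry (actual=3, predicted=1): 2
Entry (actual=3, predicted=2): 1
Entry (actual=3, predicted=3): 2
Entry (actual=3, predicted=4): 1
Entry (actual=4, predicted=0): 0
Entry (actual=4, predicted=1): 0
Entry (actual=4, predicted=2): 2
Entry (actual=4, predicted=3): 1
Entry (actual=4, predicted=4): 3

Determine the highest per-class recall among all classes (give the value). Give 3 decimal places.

0.733

Per-class recall (TP/(TP+FN)):
  0: TP=9, FN=1+2+1+1=5 → 9/14 = 0.6429
  1: TP=11, FN=2+0+1+1=4 → 11/15 = 0.7333
  2: TP=6, FN=0+2+3+0=5 → 6/11 = 0.5455
  3: TP=2, FN=1+2+1+1=5 → 2/7 = 0.2857
  4: TP=3, FN=0+0+2+1=3 → 3/6 = 0.5000
Highest is class '1' with recall = 0.733.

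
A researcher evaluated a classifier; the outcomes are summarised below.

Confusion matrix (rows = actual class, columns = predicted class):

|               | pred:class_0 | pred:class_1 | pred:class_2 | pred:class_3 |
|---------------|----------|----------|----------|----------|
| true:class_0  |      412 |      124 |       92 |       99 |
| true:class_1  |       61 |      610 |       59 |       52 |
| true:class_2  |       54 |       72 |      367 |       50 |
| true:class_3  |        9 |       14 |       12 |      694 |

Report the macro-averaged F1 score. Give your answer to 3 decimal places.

0.738

Per-class F1 score (2·TP/(2·TP+FP+FN)):
  class_0: TP=412, FP=61+54+9=124, FN=124+92+99=315 → 824/1263 = 0.6524
  class_1: TP=610, FP=124+72+14=210, FN=61+59+52=172 → 1220/1602 = 0.7615
  class_2: TP=367, FP=92+59+12=163, FN=54+72+50=176 → 734/1073 = 0.6841
  class_3: TP=694, FP=99+52+50=201, FN=9+14+12=35 → 1388/1624 = 0.8547
Macro-F1 score = mean = (0.6524 + 0.7615 + 0.6841 + 0.8547) / 4 = 0.738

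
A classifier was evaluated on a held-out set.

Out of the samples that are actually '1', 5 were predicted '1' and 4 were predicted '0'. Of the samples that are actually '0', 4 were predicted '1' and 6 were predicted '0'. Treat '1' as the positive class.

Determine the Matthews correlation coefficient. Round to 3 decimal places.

0.156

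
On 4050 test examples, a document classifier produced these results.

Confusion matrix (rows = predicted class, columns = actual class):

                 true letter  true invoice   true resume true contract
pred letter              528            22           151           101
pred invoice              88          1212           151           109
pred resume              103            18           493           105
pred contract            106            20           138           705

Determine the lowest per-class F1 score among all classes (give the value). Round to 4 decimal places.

0.5969

Per-class F1 score (2·TP/(2·TP+FP+FN)):
  letter: TP=528, FP=22+151+101=274, FN=88+103+106=297 → 1056/1627 = 0.64905
  invoice: TP=1212, FP=88+151+109=348, FN=22+18+20=60 → 2424/2832 = 0.85593
  resume: TP=493, FP=103+18+105=226, FN=151+151+138=440 → 986/1652 = 0.59685
  contract: TP=705, FP=106+20+138=264, FN=101+109+105=315 → 1410/1989 = 0.70890
Lowest is class 'resume' with F1 score = 0.5969.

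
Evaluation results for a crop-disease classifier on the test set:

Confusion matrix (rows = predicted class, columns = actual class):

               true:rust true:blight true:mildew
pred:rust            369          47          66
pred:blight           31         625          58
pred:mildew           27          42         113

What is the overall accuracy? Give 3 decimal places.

Accuracy = trace / total = (369+625+113=1107) / 1378 = 1107/1378 = 0.803

0.803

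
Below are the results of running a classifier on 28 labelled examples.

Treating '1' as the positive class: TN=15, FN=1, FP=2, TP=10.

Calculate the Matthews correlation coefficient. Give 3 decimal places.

MCC = (TP·TN − FP·FN) / √((TP+FP)(TP+FN)(TN+FP)(TN+FN))
Numerator = 10·15 − 2·1 = 148
Denominator = √(12·11·17·16) = √35904 = 189.4835
MCC = 148 / 189.4835 = 0.781

0.781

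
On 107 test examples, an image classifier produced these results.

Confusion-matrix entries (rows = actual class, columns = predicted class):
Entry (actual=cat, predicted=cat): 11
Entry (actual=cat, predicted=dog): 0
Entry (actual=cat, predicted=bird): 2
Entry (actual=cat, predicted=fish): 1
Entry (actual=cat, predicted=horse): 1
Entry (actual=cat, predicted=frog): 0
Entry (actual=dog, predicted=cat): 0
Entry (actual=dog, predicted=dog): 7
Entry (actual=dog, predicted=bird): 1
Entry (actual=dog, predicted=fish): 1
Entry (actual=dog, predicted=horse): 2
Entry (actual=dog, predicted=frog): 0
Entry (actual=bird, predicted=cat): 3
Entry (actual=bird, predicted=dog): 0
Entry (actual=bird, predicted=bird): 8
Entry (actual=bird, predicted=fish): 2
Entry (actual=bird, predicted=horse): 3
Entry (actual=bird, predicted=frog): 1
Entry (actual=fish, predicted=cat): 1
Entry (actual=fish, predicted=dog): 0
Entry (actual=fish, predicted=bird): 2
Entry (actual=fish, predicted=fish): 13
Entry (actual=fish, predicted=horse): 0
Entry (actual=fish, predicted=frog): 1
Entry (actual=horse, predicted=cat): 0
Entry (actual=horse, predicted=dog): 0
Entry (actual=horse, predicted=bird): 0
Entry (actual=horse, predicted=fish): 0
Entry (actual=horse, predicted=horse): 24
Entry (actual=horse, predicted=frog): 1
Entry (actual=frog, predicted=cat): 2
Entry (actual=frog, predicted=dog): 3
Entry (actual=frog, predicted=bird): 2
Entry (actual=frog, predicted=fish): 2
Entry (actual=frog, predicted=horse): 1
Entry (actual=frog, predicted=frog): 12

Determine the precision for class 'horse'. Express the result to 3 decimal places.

0.774

Treat 'horse' as positive and all other classes as negative.
precision = TP/(TP+FP).
horse: TP=24, FP=1+2+3+0+1=7 → 24/31 = 0.7742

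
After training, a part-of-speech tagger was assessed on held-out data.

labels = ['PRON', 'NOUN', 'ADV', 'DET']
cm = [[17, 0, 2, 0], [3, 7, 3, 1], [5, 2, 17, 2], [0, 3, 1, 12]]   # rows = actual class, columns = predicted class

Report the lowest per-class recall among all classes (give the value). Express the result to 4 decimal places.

0.5000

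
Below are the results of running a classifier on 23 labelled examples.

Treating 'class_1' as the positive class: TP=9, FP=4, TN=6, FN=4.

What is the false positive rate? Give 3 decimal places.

0.400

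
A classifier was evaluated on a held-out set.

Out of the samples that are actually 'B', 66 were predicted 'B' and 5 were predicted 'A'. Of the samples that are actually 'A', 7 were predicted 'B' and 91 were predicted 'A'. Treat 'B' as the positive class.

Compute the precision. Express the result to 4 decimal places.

0.9041

Precision = TP/(TP+FP) = 66/(66+7) = 66/73 = 0.9041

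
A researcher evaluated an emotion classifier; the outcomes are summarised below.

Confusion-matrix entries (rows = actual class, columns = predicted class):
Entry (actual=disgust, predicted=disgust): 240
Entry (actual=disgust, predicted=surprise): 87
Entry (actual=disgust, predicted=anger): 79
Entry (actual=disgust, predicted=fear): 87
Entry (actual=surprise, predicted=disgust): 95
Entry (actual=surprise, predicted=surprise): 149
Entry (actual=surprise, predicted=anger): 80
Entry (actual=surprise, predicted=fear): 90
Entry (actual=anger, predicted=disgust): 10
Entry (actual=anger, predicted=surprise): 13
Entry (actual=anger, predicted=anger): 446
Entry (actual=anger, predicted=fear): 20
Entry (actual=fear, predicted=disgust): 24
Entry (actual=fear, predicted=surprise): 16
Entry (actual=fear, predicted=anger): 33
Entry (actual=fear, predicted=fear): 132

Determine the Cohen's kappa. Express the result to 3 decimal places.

Observed agreement pₒ = trace/N = 967/1601 = 0.6040
Expected agreement pₑ = Σ (rowᵢ·colᵢ)/N² = (493·369 + 414·265 + 489·638 + 205·329)/1601² = 0.2618
κ = (pₒ − pₑ)/(1 − pₑ) = (0.6040 − 0.2618)/(1 − 0.2618) = 0.464

0.464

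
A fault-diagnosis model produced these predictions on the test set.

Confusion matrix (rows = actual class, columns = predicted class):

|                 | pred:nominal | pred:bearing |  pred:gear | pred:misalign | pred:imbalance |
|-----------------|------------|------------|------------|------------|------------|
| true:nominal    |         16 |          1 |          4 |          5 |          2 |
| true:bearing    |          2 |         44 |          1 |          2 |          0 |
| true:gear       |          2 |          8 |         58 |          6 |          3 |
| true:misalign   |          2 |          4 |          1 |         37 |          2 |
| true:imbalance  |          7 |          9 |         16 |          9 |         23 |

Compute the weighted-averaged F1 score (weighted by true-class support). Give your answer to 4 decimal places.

0.6585

Per-class F1 score (2·TP/(2·TP+FP+FN)):
  nominal: TP=16, FP=2+2+2+7=13, FN=1+4+5+2=12 → 32/57 = 0.56140
  bearing: TP=44, FP=1+8+4+9=22, FN=2+1+2+0=5 → 88/115 = 0.76522
  gear: TP=58, FP=4+1+1+16=22, FN=2+8+6+3=19 → 116/157 = 0.73885
  misalign: TP=37, FP=5+2+6+9=22, FN=2+4+1+2=9 → 74/105 = 0.70476
  imbalance: TP=23, FP=2+0+3+2=7, FN=7+9+16+9=41 → 46/94 = 0.48936
Weighted-F1 score = Σ (supportᵢ/N)·F1 scoreᵢ with N=264: (28/264)·0.56140 + (49/264)·0.76522 + (77/264)·0.73885 + (46/264)·0.70476 + (64/264)·0.48936 = 0.6585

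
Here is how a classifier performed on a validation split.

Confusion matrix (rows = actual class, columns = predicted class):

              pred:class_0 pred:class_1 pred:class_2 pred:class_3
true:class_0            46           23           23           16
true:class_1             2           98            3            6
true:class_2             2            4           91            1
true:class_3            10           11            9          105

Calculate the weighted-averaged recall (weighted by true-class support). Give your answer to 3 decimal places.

Per-class recall (TP/(TP+FN)):
  class_0: TP=46, FN=23+23+16=62 → 46/108 = 0.4259
  class_1: TP=98, FN=2+3+6=11 → 98/109 = 0.8991
  class_2: TP=91, FN=2+4+1=7 → 91/98 = 0.9286
  class_3: TP=105, FN=10+11+9=30 → 105/135 = 0.7778
Weighted-recall = Σ (supportᵢ/N)·recallᵢ with N=450: (108/450)·0.4259 + (109/450)·0.8991 + (98/450)·0.9286 + (135/450)·0.7778 = 0.756

0.756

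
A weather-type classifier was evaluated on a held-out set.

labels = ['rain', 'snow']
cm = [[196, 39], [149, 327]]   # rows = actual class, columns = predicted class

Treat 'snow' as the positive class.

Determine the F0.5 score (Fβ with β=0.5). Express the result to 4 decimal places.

Fβ = (1+β²)·TP / ((1+β²)·TP + β²·FN + FP), with β²=1/4
= 1.25·327 / (1.25·327 + 0.25·149 + 39) = 0.8428

0.8428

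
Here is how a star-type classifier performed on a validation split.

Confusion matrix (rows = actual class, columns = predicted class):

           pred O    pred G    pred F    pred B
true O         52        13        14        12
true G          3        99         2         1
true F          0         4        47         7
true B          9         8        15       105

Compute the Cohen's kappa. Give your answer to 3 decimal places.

0.694

Observed agreement pₒ = trace/N = 303/391 = 0.7749
Expected agreement pₑ = Σ (rowᵢ·colᵢ)/N² = (91·64 + 105·124 + 58·78 + 137·125)/391² = 0.2649
κ = (pₒ − pₑ)/(1 − pₑ) = (0.7749 − 0.2649)/(1 − 0.2649) = 0.694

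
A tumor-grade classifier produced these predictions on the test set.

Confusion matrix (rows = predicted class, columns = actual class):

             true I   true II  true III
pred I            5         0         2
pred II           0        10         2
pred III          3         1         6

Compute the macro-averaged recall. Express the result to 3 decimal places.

Per-class recall (TP/(TP+FN)):
  I: TP=5, FN=0+3=3 → 5/8 = 0.6250
  II: TP=10, FN=0+1=1 → 10/11 = 0.9091
  III: TP=6, FN=2+2=4 → 6/10 = 0.6000
Macro-recall = mean = (0.6250 + 0.9091 + 0.6000) / 3 = 0.711

0.711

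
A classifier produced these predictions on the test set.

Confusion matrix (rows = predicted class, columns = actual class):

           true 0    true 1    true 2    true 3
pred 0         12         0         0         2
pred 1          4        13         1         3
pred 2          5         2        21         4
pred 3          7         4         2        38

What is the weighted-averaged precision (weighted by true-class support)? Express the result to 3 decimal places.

0.733

Per-class precision (TP/(TP+FP)):
  0: TP=12, FP=0+0+2=2 → 12/14 = 0.8571
  1: TP=13, FP=4+1+3=8 → 13/21 = 0.6190
  2: TP=21, FP=5+2+4=11 → 21/32 = 0.6563
  3: TP=38, FP=7+4+2=13 → 38/51 = 0.7451
Weighted-precision = Σ (supportᵢ/N)·precisionᵢ with N=118: (28/118)·0.8571 + (19/118)·0.6190 + (24/118)·0.6563 + (47/118)·0.7451 = 0.733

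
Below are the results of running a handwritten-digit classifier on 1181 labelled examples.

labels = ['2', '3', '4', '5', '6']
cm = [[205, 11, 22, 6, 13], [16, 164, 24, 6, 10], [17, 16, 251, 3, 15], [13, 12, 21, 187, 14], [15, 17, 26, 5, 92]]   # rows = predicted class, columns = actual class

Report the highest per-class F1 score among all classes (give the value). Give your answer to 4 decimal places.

Per-class F1 score (2·TP/(2·TP+FP+FN)):
  2: TP=205, FP=11+22+6+13=52, FN=16+17+13+15=61 → 410/523 = 0.78394
  3: TP=164, FP=16+24+6+10=56, FN=11+16+12+17=56 → 328/440 = 0.74545
  4: TP=251, FP=17+16+3+15=51, FN=22+24+21+26=93 → 502/646 = 0.77709
  5: TP=187, FP=13+12+21+14=60, FN=6+6+3+5=20 → 374/454 = 0.82379
  6: TP=92, FP=15+17+26+5=63, FN=13+10+15+14=52 → 184/299 = 0.61538
Highest is class '5' with F1 score = 0.8238.

0.8238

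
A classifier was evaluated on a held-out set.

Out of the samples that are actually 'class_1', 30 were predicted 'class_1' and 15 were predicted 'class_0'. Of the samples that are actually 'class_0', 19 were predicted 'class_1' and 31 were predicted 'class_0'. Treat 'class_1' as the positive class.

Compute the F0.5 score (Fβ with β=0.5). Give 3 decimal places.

0.622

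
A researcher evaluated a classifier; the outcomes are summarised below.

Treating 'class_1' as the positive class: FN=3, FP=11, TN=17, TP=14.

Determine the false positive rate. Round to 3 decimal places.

0.393

FPR = FP/(FP+TN) = 11/(11+17) = 0.393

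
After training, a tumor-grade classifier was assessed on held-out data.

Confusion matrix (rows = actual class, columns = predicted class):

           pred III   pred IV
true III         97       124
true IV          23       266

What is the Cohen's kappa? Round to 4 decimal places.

0.3797

Observed agreement pₒ = trace/N = 363/510 = 0.71176
Expected agreement pₑ = Σ (rowᵢ·colᵢ)/N² = (221·120 + 289·390)/510² = 0.53529
κ = (pₒ − pₑ)/(1 − pₑ) = (0.71176 − 0.53529)/(1 − 0.53529) = 0.3797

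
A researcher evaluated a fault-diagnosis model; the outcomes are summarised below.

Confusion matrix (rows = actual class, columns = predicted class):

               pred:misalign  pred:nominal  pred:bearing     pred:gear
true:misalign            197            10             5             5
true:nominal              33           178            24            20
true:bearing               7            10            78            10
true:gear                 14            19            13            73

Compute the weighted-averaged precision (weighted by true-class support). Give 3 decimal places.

Per-class precision (TP/(TP+FP)):
  misalign: TP=197, FP=33+7+14=54 → 197/251 = 0.7849
  nominal: TP=178, FP=10+10+19=39 → 178/217 = 0.8203
  bearing: TP=78, FP=5+24+13=42 → 78/120 = 0.6500
  gear: TP=73, FP=5+20+10=35 → 73/108 = 0.6759
Weighted-precision = Σ (supportᵢ/N)·precisionᵢ with N=696: (217/696)·0.7849 + (255/696)·0.8203 + (105/696)·0.6500 + (119/696)·0.6759 = 0.759

0.759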